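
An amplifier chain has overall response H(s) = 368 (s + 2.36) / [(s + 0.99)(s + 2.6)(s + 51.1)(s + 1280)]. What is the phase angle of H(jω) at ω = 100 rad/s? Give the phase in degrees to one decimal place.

∠(j100 + 2.36) = arctan(100/2.36) = 88.65°
∠(j100 + 0.99) = arctan(100/0.99) = 89.43°
∠(j100 + 2.6) = arctan(100/2.6) = 88.51°
∠(j100 + 51.1) = arctan(100/51.1) = 62.93°
∠(j100 + 1280) = arctan(100/1280) = 4.47°
∠H(j100) = 88.65° − (89.43° + 88.51° + 62.93° + 4.47°) = -156.70°

-156.7°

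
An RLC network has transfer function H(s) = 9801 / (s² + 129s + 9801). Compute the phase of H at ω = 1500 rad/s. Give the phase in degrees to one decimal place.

-175.1°

∠[(j1500)² + 129(j1500) + 9801] = ∠[-2.2402e+06 + j1.935e+05] = 175.06°
∠H(j1500) = −175.06° = -175.06°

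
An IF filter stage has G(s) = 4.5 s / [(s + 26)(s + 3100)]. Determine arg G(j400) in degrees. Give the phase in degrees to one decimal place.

-3.6°

∠(j400) = 90.00°
∠(j400 + 26) = arctan(400/26) = 86.28°
∠(j400 + 3100) = arctan(400/3100) = 7.35°
∠G(j400) = 90.00° − (86.28° + 7.35°) = -3.63°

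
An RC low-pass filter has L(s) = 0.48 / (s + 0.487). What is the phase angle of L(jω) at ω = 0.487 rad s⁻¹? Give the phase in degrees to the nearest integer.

-45 deg

∠(j0.487 + 0.487) = arctan(0.487/0.487) = 45.00°
∠L(j0.487) = −45.00° = -45.00°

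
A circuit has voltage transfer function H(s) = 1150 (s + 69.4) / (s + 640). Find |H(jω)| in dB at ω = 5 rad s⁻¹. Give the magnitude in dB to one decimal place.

|j5 + 69.4| = √(5² + 69.4²) = 69.58
|j5 + 640| = √(5² + 640²) = 640
|H(j5)| = 1150 × 69.58 / 640 = 125.02
20 log₁₀(125.02) = 41.94 dB

41.9 dB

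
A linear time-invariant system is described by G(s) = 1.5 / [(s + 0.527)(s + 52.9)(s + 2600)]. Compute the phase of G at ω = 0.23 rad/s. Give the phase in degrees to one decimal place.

-23.8°

∠(j0.23 + 0.527) = arctan(0.23/0.527) = 23.58°
∠(j0.23 + 52.9) = arctan(0.23/52.9) = 0.25°
∠(j0.23 + 2600) = arctan(0.23/2600) = 0.01°
∠G(j0.23) = − (23.58° + 0.25° + 0.01°) = -23.83°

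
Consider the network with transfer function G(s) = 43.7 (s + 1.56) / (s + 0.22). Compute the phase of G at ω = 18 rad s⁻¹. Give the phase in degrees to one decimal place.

∠(j18 + 1.56) = arctan(18/1.56) = 85.05°
∠(j18 + 0.22) = arctan(18/0.22) = 89.30°
∠G(j18) = 85.05° − 89.30° = -4.25°

-4.3 deg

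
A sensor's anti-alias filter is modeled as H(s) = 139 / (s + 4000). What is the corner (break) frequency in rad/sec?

4000 rad/sec

The single real pole at s = −4000 gives a corner at ω = 4000 rad/sec.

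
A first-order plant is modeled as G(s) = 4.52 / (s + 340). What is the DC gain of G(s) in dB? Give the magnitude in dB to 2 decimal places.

G(0) = 4.52 / 340 = 0.013294
20 log₁₀(0.013294) = -37.527 dB

-37.53 dB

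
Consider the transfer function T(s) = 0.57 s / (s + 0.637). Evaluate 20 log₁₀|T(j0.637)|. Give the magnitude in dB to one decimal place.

-7.9 dB

|j0.637| = 0.637
|j0.637 + 0.637| = √(0.637² + 0.637²) = 0.9009
|T(j0.637)| = 0.57 × 0.637 / 0.9009 = 0.40305
20 log₁₀(0.40305) = -7.89 dB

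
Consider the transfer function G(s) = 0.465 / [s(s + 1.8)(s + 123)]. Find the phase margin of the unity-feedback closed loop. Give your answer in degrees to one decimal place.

89.9°

Gain crossover: |G(jω)| = 1 at ω ≈ 0.0021 rad/sec.
∠G(j0.0021) = −90° − arctan(0.0021/1.8) − arctan(0.0021/123) ≈ -90.07°
PM = 180° + (-90.07°) = 89.93°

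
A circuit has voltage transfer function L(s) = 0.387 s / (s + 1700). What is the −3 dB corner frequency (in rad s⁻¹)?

For a single-pole high-pass, the −3 dB point is at the pole: ω = 1700 rad s⁻¹.

1700 rad s⁻¹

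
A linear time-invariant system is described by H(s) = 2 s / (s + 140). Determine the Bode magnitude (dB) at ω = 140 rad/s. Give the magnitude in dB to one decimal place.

|j140| = 140
|j140 + 140| = √(140² + 140²) = 198
|H(j140)| = 2 × 140 / 198 = 1.4142
20 log₁₀(1.4142) = 3.01 dB

3.0 dB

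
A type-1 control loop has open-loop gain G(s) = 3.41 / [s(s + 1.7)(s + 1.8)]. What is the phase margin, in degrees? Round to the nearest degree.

36°

Gain crossover: |G(jω)| = 1 at ω ≈ 0.886 rad/sec.
∠G(j0.886) = −90° − arctan(0.886/1.7) − arctan(0.886/1.8) ≈ -143.76°
PM = 180° + (-143.76°) = 36.24°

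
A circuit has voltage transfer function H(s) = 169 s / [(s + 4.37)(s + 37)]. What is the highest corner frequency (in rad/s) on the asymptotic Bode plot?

37 rad/s

Break frequencies occur at each pole and zero magnitude: 4.37 rad/s, 37 rad/s.
The highest is 37 rad/s.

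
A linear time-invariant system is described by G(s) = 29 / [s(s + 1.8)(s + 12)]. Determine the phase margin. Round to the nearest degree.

Gain crossover: |G(jω)| = 1 at ω ≈ 1.13 rad/s.
∠G(j1.13) = −90° − arctan(1.13/1.8) − arctan(1.13/12) ≈ -127.54°
PM = 180° + (-127.54°) = 52.46°

52°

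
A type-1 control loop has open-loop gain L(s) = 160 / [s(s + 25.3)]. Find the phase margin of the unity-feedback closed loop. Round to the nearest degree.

76°

Gain crossover: |L(jω)| = 1 at ω ≈ 6.15 rad/s.
∠L(j6.15) = −90° − arctan(6.15/25.3) ≈ -103.65°
PM = 180° + (-103.65°) = 76.35°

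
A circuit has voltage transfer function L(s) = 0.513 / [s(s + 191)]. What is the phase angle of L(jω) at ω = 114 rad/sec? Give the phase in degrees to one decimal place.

-120.8 deg

∠(j114 + 191) = arctan(114/191) = 30.83°
∠(j114) = 90.00°
∠L(j114) = − (30.83° + 90.00°) = -120.83°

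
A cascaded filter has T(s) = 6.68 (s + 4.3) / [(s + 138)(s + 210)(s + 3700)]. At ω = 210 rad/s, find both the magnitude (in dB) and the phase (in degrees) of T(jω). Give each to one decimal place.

|j210 + 4.3| = √(210² + 4.3²) = 210
|j210 + 138| = √(210² + 138²) = 251.3
|j210 + 210| = √(210² + 210²) = 297
|j210 + 3700| = √(210² + 3700²) = 3706
|T(j210)| = 6.68 × 210 / (251.3 × 297 × 3706) = 5.0733e-06
20 log₁₀(5.0733e-06) = -105.89 dB
∠(j210 + 4.3) = arctan(210/4.3) = 88.83°
∠(j210 + 138) = arctan(210/138) = 56.69°
∠(j210 + 210) = arctan(210/210) = 45.00°
∠(j210 + 3700) = arctan(210/3700) = 3.25°
∠T(j210) = 88.83° − (56.69° + 45.00° + 3.25°) = -16.11°

|T| = -105.9 dB, ∠T = -16.1 deg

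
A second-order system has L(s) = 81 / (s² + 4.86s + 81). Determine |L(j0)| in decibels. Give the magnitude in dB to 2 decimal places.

L(0) = 81 / 81 = 1
20 log₁₀(1) = 0.000 dB

0.00 dB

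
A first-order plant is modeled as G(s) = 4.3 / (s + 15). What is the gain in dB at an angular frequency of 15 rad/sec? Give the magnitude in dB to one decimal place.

-13.9 dB

|j15 + 15| = √(15² + 15²) = 21.21
|G(j15)| = 4.3 / 21.21 = 0.2027
20 log₁₀(0.2027) = -13.86 dB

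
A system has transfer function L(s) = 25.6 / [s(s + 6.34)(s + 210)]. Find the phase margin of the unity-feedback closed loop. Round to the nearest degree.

90°

Gain crossover: |L(jω)| = 1 at ω ≈ 0.0192 rad/s.
∠L(j0.0192) = −90° − arctan(0.0192/6.34) − arctan(0.0192/210) ≈ -90.18°
PM = 180° + (-90.18°) = 89.82°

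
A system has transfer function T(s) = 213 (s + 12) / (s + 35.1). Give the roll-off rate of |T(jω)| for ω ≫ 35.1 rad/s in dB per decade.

0 dB/decade

With 1 zero and 1 pole, the high-frequency asymptotic slope is 20 × (1 − 1) = 0 dB/decade.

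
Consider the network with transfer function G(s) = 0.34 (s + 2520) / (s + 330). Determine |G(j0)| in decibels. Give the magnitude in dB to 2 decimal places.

G(0) = 0.34 × 2520 / 330 = 2.5964
20 log₁₀(2.5964) = 8.287 dB

8.29 dB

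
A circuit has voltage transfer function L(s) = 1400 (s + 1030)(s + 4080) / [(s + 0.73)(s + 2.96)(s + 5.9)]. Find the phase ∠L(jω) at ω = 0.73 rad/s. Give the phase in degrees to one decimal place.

∠(j0.73 + 1030) = arctan(0.73/1030) = 0.04°
∠(j0.73 + 4080) = arctan(0.73/4080) = 0.01°
∠(j0.73 + 0.73) = arctan(0.73/0.73) = 45.00°
∠(j0.73 + 2.96) = arctan(0.73/2.96) = 13.85°
∠(j0.73 + 5.9) = arctan(0.73/5.9) = 7.05°
∠L(j0.73) = 0.04° + 0.01° − (45.00° + 13.85° + 7.05°) = -65.86°

-65.9°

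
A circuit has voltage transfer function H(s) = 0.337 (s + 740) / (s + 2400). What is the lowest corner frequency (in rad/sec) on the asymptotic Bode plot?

Break frequencies occur at each pole and zero magnitude: 740 rad/sec, 2400 rad/sec.
The lowest is 740 rad/sec.

740 rad/sec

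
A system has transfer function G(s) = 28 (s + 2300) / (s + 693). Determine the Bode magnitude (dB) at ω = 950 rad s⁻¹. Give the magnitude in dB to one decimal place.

|j950 + 2300| = √(950² + 2300²) = 2488
|j950 + 693| = √(950² + 693²) = 1176
|G(j950)| = 28 × 2488 / 1176 = 59.254
20 log₁₀(59.254) = 35.45 dB

35.5 dB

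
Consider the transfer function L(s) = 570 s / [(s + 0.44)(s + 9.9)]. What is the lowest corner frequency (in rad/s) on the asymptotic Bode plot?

0.44 rad/s

Break frequencies occur at each pole and zero magnitude: 0.44 rad/s, 9.9 rad/s.
The lowest is 0.44 rad/s.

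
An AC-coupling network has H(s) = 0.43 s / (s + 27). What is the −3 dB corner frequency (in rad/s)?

27 rad/s

For a single-pole high-pass, the −3 dB point is at the pole: ω = 27 rad/s.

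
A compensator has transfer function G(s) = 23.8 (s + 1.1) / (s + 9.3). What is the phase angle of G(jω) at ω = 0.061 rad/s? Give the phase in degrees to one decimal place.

∠(j0.061 + 1.1) = arctan(0.061/1.1) = 3.17°
∠(j0.061 + 9.3) = arctan(0.061/9.3) = 0.38°
∠G(j0.061) = 3.17° − 0.38° = 2.80°

2.8°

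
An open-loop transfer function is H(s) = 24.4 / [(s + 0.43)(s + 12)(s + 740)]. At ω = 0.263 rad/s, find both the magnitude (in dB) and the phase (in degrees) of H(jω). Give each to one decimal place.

|j0.263 + 0.43| = √(0.263² + 0.43²) = 0.5041
|j0.263 + 12| = √(0.263² + 12²) = 12
|j0.263 + 740| = √(0.263² + 740²) = 740
|H(j0.263)| = 24.4 / (0.5041 × 12 × 740) = 0.00545
20 log₁₀(0.00545) = -45.27 dB
∠(j0.263 + 0.43) = arctan(0.263/0.43) = 31.45°
∠(j0.263 + 12) = arctan(0.263/12) = 1.26°
∠(j0.263 + 740) = arctan(0.263/740) = 0.02°
∠H(j0.263) = − (31.45° + 1.26° + 0.02°) = -32.73°

|H| = -45.3 dB, ∠H = -32.7°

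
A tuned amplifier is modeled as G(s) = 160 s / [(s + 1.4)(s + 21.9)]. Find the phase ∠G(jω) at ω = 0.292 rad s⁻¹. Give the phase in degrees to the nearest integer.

∠(j0.292) = 90.00°
∠(j0.292 + 1.4) = arctan(0.292/1.4) = 11.78°
∠(j0.292 + 21.9) = arctan(0.292/21.9) = 0.76°
∠G(j0.292) = 90.00° − (11.78° + 0.76°) = 77.45°

77°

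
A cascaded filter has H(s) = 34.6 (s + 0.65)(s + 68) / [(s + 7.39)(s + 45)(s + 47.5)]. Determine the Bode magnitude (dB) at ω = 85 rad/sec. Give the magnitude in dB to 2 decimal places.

-7.94 dB

|j85 + 0.65| = √(85² + 0.65²) = 85
|j85 + 68| = √(85² + 68²) = 108.9
|j85 + 7.39| = √(85² + 7.39²) = 85.32
|j85 + 45| = √(85² + 45²) = 96.18
|j85 + 47.5| = √(85² + 47.5²) = 97.37
|H(j85)| = 34.6 × 85 × 108.9 / (85.32 × 96.18 × 97.37) = 0.40067
20 log₁₀(0.40067) = -7.944 dB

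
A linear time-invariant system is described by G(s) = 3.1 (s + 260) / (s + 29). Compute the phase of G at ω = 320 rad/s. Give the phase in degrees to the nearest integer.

-34°

∠(j320 + 260) = arctan(320/260) = 50.91°
∠(j320 + 29) = arctan(320/29) = 84.82°
∠G(j320) = 50.91° − 84.82° = -33.92°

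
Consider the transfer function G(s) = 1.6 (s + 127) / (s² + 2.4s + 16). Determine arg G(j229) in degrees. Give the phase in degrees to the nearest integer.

-118°

∠(j229 + 127) = arctan(229/127) = 60.99°
∠[(j229)² + 2.4(j229) + 16] = ∠[-52425 + j549.6] = 179.40°
∠G(j229) = 60.99° − 179.40° = -118.41°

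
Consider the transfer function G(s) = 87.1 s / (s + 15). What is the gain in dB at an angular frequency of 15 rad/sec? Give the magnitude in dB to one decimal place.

|j15| = 15
|j15 + 15| = √(15² + 15²) = 21.21
|G(j15)| = 87.1 × 15 / 21.21 = 61.589
20 log₁₀(61.589) = 35.79 dB

35.8 dB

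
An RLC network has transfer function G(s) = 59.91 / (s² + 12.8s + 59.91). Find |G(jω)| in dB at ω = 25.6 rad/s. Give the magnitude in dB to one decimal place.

-21.1 dB

|(j25.6)² + 12.8(j25.6) + 59.91| = |-595.45 + j327.68| = 679.7
|G(j25.6)| = 59.91 / 679.7 = 0.088147
20 log₁₀(0.088147) = -21.10 dB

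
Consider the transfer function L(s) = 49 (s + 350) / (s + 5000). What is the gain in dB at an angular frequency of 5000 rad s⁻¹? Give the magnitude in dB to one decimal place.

30.8 dB

|j5000 + 350| = √(5000² + 350²) = 5012
|j5000 + 5000| = √(5000² + 5000²) = 7071
|L(j5000)| = 49 × 5012 / 7071 = 34.733
20 log₁₀(34.733) = 30.81 dB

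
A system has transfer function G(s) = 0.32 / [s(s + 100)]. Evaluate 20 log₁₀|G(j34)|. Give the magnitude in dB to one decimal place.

|j34 + 100| = √(34² + 100²) = 105.6
|j34| = 34
|G(j34)| = 0.32 / (105.6 × 34) = 8.9108e-05
20 log₁₀(8.9108e-05) = -81.00 dB

-81.0 dB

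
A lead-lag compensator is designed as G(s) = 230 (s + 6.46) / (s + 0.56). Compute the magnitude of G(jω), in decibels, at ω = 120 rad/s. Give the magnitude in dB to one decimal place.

|j120 + 6.46| = √(120² + 6.46²) = 120.2
|j120 + 0.56| = √(120² + 0.56²) = 120
|G(j120)| = 230 × 120.2 / 120 = 230.33
20 log₁₀(230.33) = 47.25 dB

47.2 dB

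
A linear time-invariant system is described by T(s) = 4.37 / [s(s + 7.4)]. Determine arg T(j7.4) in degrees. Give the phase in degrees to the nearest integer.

∠(j7.4 + 7.4) = arctan(7.4/7.4) = 45.00°
∠(j7.4) = 90.00°
∠T(j7.4) = − (45.00° + 90.00°) = -135.00°

-135°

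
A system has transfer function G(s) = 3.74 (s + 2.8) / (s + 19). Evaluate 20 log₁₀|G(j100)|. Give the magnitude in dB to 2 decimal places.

|j100 + 2.8| = √(100² + 2.8²) = 100
|j100 + 19| = √(100² + 19²) = 101.8
|G(j100)| = 3.74 × 100 / 101.8 = 3.6757
20 log₁₀(3.6757) = 11.307 dB

11.31 dB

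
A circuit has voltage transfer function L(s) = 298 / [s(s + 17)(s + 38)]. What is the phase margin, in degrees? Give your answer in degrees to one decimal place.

Gain crossover: |L(jω)| = 1 at ω ≈ 0.461 rad/s.
∠L(j0.461) = −90° − arctan(0.461/17) − arctan(0.461/38) ≈ -92.25°
PM = 180° + (-92.25°) = 87.75°

87.8°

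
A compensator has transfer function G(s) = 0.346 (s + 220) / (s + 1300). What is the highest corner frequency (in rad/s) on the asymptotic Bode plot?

1300 rad/s

Break frequencies occur at each pole and zero magnitude: 220 rad/s, 1300 rad/s.
The highest is 1300 rad/s.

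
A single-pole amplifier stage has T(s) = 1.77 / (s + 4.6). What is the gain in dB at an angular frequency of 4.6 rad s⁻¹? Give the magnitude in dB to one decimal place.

-11.3 dB

|j4.6 + 4.6| = √(4.6² + 4.6²) = 6.505
|T(j4.6)| = 1.77 / 6.505 = 0.27208
20 log₁₀(0.27208) = -11.31 dB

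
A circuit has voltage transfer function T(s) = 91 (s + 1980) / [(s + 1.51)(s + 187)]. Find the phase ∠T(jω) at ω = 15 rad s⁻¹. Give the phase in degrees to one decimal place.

-88.4°

∠(j15 + 1980) = arctan(15/1980) = 0.43°
∠(j15 + 1.51) = arctan(15/1.51) = 84.25°
∠(j15 + 187) = arctan(15/187) = 4.59°
∠T(j15) = 0.43° − (84.25° + 4.59°) = -88.40°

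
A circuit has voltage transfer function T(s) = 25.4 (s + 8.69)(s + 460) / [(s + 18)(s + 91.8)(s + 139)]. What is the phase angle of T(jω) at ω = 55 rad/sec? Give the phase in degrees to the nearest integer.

-37 deg

∠(j55 + 8.69) = arctan(55/8.69) = 81.02°
∠(j55 + 460) = arctan(55/460) = 6.82°
∠(j55 + 18) = arctan(55/18) = 71.88°
∠(j55 + 91.8) = arctan(55/91.8) = 30.93°
∠(j55 + 139) = arctan(55/139) = 21.59°
∠T(j55) = 81.02° + 6.82° − (71.88° + 30.93° + 21.59°) = -36.55°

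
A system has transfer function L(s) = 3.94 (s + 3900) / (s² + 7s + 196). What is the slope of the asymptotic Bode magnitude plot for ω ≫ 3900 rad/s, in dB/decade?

-20 dB/decade

With 1 zero and 2 poles, the high-frequency asymptotic slope is 20 × (1 − 2) = -20 dB/decade.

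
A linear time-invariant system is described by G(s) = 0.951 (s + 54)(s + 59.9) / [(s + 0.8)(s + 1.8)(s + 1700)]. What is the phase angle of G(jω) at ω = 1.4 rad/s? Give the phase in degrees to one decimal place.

-95.4°

∠(j1.4 + 54) = arctan(1.4/54) = 1.49°
∠(j1.4 + 59.9) = arctan(1.4/59.9) = 1.34°
∠(j1.4 + 0.8) = arctan(1.4/0.8) = 60.26°
∠(j1.4 + 1.8) = arctan(1.4/1.8) = 37.87°
∠(j1.4 + 1700) = arctan(1.4/1700) = 0.05°
∠G(j1.4) = 1.49° + 1.34° − (60.26° + 37.87° + 0.05°) = -95.35°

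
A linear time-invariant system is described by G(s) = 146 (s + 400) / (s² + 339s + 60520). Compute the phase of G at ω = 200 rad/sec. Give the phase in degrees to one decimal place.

∠(j200 + 400) = arctan(200/400) = 26.57°
∠[(j200)² + 339(j200) + 60520] = ∠[20520 + j67800] = 73.16°
∠G(j200) = 26.57° − 73.16° = -46.60°

-46.6 deg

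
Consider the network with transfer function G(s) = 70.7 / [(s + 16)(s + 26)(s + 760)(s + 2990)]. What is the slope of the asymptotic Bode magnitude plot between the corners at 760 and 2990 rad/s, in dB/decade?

In this band the factors already past their corner are: pole at 16, pole at 26, pole at 760; net slope = -60 dB/decade.

-60 dB/decade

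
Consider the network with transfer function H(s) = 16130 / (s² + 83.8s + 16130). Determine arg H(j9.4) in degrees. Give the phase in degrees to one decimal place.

-2.8 deg

∠[(j9.4)² + 83.8(j9.4) + 16130] = ∠[16042 + j787.72] = 2.81°
∠H(j9.4) = −2.81° = -2.81°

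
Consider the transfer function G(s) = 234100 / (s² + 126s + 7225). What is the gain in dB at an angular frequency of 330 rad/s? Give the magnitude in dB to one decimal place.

|(j330)² + 126(j330) + 7225| = |-1.0168e+05 + j41580| = 1.098e+05
|G(j330)| = 234100 / 1.098e+05 = 2.1311
20 log₁₀(2.1311) = 6.57 dB

6.6 dB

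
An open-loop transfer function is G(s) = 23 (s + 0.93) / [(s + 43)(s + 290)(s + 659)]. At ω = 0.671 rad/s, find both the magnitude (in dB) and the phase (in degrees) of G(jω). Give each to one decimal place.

|j0.671 + 0.93| = √(0.671² + 0.93²) = 1.147
|j0.671 + 43| = √(0.671² + 43²) = 43.01
|j0.671 + 290| = √(0.671² + 290²) = 290
|j0.671 + 659| = √(0.671² + 659²) = 659
|G(j0.671)| = 23 × 1.147 / (43.01 × 290 × 659) = 3.2093e-06
20 log₁₀(3.2093e-06) = -109.87 dB
∠(j0.671 + 0.93) = arctan(0.671/0.93) = 35.81°
∠(j0.671 + 43) = arctan(0.671/43) = 0.89°
∠(j0.671 + 290) = arctan(0.671/290) = 0.13°
∠(j0.671 + 659) = arctan(0.671/659) = 0.06°
∠G(j0.671) = 35.81° − (0.89° + 0.13° + 0.06°) = 34.73°

|G| = -109.9 dB, ∠G = 34.7°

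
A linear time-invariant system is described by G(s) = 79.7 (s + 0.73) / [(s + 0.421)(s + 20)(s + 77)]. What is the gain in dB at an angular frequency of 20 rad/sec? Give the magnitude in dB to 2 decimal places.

-29.01 dB

|j20 + 0.73| = √(20² + 0.73²) = 20.01
|j20 + 0.421| = √(20² + 0.421²) = 20
|j20 + 20| = √(20² + 20²) = 28.28
|j20 + 77| = √(20² + 77²) = 79.56
|G(j20)| = 79.7 × 20.01 / (20 × 28.28 × 79.56) = 0.035436
20 log₁₀(0.035436) = -29.011 dB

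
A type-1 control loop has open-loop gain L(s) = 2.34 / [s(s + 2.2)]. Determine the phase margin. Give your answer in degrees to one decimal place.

66.1 deg

Gain crossover: |L(jω)| = 1 at ω ≈ 0.973 rad/s.
∠L(j0.973) = −90° − arctan(0.973/2.2) ≈ -113.85°
PM = 180° + (-113.85°) = 66.15°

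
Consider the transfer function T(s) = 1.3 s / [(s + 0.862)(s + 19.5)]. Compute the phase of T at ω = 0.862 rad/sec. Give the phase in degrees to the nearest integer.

42°

∠(j0.862) = 90.00°
∠(j0.862 + 0.862) = arctan(0.862/0.862) = 45.00°
∠(j0.862 + 19.5) = arctan(0.862/19.5) = 2.53°
∠T(j0.862) = 90.00° − (45.00° + 2.53°) = 42.47°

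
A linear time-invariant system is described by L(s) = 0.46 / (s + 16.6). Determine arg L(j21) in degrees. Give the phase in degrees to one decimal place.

∠(j21 + 16.6) = arctan(21/16.6) = 51.67°
∠L(j21) = −51.67° = -51.67°

-51.7°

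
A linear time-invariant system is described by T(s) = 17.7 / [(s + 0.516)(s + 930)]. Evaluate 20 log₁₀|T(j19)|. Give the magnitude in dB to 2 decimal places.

|j19 + 0.516| = √(19² + 0.516²) = 19.01
|j19 + 930| = √(19² + 930²) = 930.2
|T(j19)| = 17.7 / (19.01 × 930.2) = 0.0010011
20 log₁₀(0.0010011) = -59.990 dB

-59.99 dB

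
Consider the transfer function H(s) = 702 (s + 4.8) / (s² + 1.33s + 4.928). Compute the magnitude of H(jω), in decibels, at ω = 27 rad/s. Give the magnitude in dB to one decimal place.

|j27 + 4.8| = √(27² + 4.8²) = 27.42
|(j27)² + 1.33(j27) + 4.928| = |-724.07 + j35.91| = 725
|H(j27)| = 702 × 27.42 / 725 = 26.555
20 log₁₀(26.555) = 28.48 dB

28.5 dB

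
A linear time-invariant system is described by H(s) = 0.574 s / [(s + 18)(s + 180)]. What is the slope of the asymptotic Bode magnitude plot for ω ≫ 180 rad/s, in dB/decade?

With 1 zero and 2 poles, the high-frequency asymptotic slope is 20 × (1 − 2) = -20 dB/decade.

-20 dB/decade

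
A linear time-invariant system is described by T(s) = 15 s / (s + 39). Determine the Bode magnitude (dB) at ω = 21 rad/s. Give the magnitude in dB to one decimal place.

17.0 dB

|j21| = 21
|j21 + 39| = √(21² + 39²) = 44.29
|T(j21)| = 15 × 21 / 44.29 = 7.1115
20 log₁₀(7.1115) = 17.04 dB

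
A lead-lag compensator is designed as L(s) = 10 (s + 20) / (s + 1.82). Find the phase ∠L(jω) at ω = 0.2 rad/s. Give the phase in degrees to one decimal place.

∠(j0.2 + 20) = arctan(0.2/20) = 0.57°
∠(j0.2 + 1.82) = arctan(0.2/1.82) = 6.27°
∠L(j0.2) = 0.57° − 6.27° = -5.70°

-5.7°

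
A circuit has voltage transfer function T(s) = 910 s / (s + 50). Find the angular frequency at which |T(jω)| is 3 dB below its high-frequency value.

50 rad s⁻¹

For a single-pole high-pass, the −3 dB point is at the pole: ω = 50 rad s⁻¹.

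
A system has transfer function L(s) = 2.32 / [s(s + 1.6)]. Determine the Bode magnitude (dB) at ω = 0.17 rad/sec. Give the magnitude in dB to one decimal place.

|j0.17 + 1.6| = √(0.17² + 1.6²) = 1.609
|j0.17| = 0.17
|L(j0.17)| = 2.32 / (1.609 × 0.17) = 8.4817
20 log₁₀(8.4817) = 18.57 dB

18.6 dB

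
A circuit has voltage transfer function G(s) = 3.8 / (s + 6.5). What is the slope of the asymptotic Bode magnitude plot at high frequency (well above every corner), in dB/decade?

-20 dB/decade

With 0 zeros and 1 pole, the high-frequency asymptotic slope is 20 × (0 − 1) = -20 dB/decade.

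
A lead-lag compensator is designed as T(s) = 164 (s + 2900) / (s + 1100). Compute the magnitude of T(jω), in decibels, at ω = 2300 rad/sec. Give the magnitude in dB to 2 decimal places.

47.53 dB

|j2300 + 2900| = √(2300² + 2900²) = 3701
|j2300 + 1100| = √(2300² + 1100²) = 2550
|T(j2300)| = 164 × 3701 / 2550 = 238.09
20 log₁₀(238.09) = 47.535 dB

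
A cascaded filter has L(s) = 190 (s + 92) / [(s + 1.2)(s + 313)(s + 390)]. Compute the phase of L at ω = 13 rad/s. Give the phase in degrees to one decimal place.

∠(j13 + 92) = arctan(13/92) = 8.04°
∠(j13 + 1.2) = arctan(13/1.2) = 84.73°
∠(j13 + 313) = arctan(13/313) = 2.38°
∠(j13 + 390) = arctan(13/390) = 1.91°
∠L(j13) = 8.04° − (84.73° + 2.38° + 1.91°) = -80.97°

-81.0°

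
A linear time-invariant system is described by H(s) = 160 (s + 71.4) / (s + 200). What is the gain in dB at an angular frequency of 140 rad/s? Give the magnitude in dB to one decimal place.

40.3 dB

|j140 + 71.4| = √(140² + 71.4²) = 157.2
|j140 + 200| = √(140² + 200²) = 244.1
|H(j140)| = 160 × 157.2 / 244.1 = 103
20 log₁₀(103) = 40.26 dB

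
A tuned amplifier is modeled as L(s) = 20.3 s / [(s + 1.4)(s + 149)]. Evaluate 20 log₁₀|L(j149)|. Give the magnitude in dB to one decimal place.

|j149| = 149
|j149 + 1.4| = √(149² + 1.4²) = 149
|j149 + 149| = √(149² + 149²) = 210.7
|L(j149)| = 20.3 × 149 / (149 × 210.7) = 0.096333
20 log₁₀(0.096333) = -20.32 dB

-20.3 dB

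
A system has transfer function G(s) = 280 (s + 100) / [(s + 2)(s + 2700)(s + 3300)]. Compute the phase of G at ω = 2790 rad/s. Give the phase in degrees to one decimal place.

∠(j2790 + 100) = arctan(2790/100) = 87.95°
∠(j2790 + 2) = arctan(2790/2) = 89.96°
∠(j2790 + 2700) = arctan(2790/2700) = 45.94°
∠(j2790 + 3300) = arctan(2790/3300) = 40.21°
∠G(j2790) = 87.95° − (89.96° + 45.94° + 40.21°) = -88.16°

-88.2°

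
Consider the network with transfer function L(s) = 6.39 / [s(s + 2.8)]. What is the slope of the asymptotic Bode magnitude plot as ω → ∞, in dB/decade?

-40 dB/decade

With 0 zeros and 2 poles, the high-frequency asymptotic slope is 20 × (0 − 2) = -40 dB/decade.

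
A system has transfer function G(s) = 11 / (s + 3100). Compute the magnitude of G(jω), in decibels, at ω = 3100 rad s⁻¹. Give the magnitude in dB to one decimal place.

-52.0 dB

|j3100 + 3100| = √(3100² + 3100²) = 4384
|G(j3100)| = 11 / 4384 = 0.0025091
20 log₁₀(0.0025091) = -52.01 dB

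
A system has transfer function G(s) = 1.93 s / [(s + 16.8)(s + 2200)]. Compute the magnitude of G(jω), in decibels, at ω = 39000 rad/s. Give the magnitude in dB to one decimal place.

-86.1 dB

|j39000| = 3.9e+04
|j39000 + 16.8| = √(39000² + 16.8²) = 3.9e+04
|j39000 + 2200| = √(39000² + 2200²) = 3.906e+04
|G(j39000)| = 1.93 × 3.9e+04 / (3.9e+04 × 3.906e+04) = 4.9409e-05
20 log₁₀(4.9409e-05) = -86.12 dB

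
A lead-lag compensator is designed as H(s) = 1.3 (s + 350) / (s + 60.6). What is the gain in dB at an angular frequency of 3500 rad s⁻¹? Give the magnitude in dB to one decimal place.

|j3500 + 350| = √(3500² + 350²) = 3517
|j3500 + 60.6| = √(3500² + 60.6²) = 3501
|H(j3500)| = 1.3 × 3517 / 3501 = 1.3063
20 log₁₀(1.3063) = 2.32 dB

2.3 dB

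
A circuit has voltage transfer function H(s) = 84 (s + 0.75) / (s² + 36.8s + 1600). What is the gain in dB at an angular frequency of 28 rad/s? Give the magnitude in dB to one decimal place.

|j28 + 0.75| = √(28² + 0.75²) = 28.01
|(j28)² + 36.8(j28) + 1600| = |816 + j1030.4| = 1314
|H(j28)| = 84 × 28.01 / 1314 = 1.7901
20 log₁₀(1.7901) = 5.06 dB

5.1 dB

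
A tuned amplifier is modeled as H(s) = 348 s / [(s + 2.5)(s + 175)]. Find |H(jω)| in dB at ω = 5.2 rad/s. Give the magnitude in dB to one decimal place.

|j5.2| = 5.2
|j5.2 + 2.5| = √(5.2² + 2.5²) = 5.77
|j5.2 + 175| = √(5.2² + 175²) = 175.1
|H(j5.2)| = 348 × 5.2 / (5.77 × 175.1) = 1.7914
20 log₁₀(1.7914) = 5.06 dB

5.1 dB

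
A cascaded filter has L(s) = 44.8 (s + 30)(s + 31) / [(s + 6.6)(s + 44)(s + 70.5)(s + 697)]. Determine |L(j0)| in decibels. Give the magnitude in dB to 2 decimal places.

-50.69 dB

L(0) = 44.8 × 30 × 31 / (6.6 × 44 × 70.5 × 697) = 0.0029197
20 log₁₀(0.0029197) = -50.693 dB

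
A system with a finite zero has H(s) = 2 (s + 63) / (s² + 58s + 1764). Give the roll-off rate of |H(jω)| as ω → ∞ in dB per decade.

With 1 zero and 2 poles, the high-frequency asymptotic slope is 20 × (1 − 2) = -20 dB/decade.

-20 dB/decade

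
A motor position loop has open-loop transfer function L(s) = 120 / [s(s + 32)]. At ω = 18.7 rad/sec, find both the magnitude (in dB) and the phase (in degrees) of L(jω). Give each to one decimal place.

|j18.7 + 32| = √(18.7² + 32²) = 37.06
|j18.7| = 18.7
|L(j18.7)| = 120 / (37.06 × 18.7) = 0.17314
20 log₁₀(0.17314) = -15.23 dB
∠(j18.7 + 32) = arctan(18.7/32) = 30.30°
∠(j18.7) = 90.00°
∠L(j18.7) = − (30.30° + 90.00°) = -120.30°

|L| = -15.2 dB, ∠L = -120.3 deg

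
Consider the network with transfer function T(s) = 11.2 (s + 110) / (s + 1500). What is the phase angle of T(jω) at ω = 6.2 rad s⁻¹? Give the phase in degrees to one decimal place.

3.0 deg

∠(j6.2 + 110) = arctan(6.2/110) = 3.23°
∠(j6.2 + 1500) = arctan(6.2/1500) = 0.24°
∠T(j6.2) = 3.23° − 0.24° = 2.99°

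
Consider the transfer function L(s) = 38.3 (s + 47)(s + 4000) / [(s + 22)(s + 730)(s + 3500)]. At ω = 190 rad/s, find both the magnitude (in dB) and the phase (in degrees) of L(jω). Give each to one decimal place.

|L| = -24.5 dB, ∠L = -22.3 deg

|j190 + 47| = √(190² + 47²) = 195.7
|j190 + 4000| = √(190² + 4000²) = 4005
|j190 + 22| = √(190² + 22²) = 191.3
|j190 + 730| = √(190² + 730²) = 754.3
|j190 + 3500| = √(190² + 3500²) = 3505
|L(j190)| = 38.3 × 195.7 × 4005 / (191.3 × 754.3 × 3505) = 0.059359
20 log₁₀(0.059359) = -24.53 dB
∠(j190 + 47) = arctan(190/47) = 76.11°
∠(j190 + 4000) = arctan(190/4000) = 2.72°
∠(j190 + 22) = arctan(190/22) = 83.40°
∠(j190 + 730) = arctan(190/730) = 14.59°
∠(j190 + 3500) = arctan(190/3500) = 3.11°
∠L(j190) = 76.11° + 2.72° − (83.40° + 14.59° + 3.11°) = -22.27°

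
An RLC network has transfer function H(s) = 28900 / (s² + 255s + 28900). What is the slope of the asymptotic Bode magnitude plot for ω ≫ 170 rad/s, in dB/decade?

-40 dB/decade

With 0 zeros and 2 poles, the high-frequency asymptotic slope is 20 × (0 − 2) = -40 dB/decade.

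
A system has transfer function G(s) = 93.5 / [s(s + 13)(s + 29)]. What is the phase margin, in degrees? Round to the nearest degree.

Gain crossover: |G(jω)| = 1 at ω ≈ 0.248 rad/s.
∠G(j0.248) = −90° − arctan(0.248/13) − arctan(0.248/29) ≈ -91.58°
PM = 180° + (-91.58°) = 88.42°

88°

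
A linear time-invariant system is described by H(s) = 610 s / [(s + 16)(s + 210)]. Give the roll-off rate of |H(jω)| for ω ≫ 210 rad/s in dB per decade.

-20 dB/decade

With 1 zero and 2 poles, the high-frequency asymptotic slope is 20 × (1 − 2) = -20 dB/decade.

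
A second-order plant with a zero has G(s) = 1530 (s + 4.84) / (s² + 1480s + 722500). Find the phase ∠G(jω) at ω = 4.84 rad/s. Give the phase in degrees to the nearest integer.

∠(j4.84 + 4.84) = arctan(4.84/4.84) = 45.00°
∠[(j4.84)² + 1480(j4.84) + 722500] = ∠[7.2248e+05 + j7163.2] = 0.57°
∠G(j4.84) = 45.00° − 0.57° = 44.43°

44°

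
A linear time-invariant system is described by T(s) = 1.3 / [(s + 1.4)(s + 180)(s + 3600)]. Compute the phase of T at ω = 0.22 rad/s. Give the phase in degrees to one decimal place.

∠(j0.22 + 1.4) = arctan(0.22/1.4) = 8.93°
∠(j0.22 + 180) = arctan(0.22/180) = 0.07°
∠(j0.22 + 3600) = arctan(0.22/3600) = 0.00°
∠T(j0.22) = − (8.93° + 0.07° + 0.00°) = -9.00°

-9.0°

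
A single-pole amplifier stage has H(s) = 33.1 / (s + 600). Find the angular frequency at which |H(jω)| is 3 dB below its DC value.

600 rad/s

For a single-pole low-pass, the −3 dB point is at the pole: ω = 600 rad/s.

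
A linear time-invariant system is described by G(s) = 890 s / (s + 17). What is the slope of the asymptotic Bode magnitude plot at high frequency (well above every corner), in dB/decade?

With 1 zero and 1 pole, the high-frequency asymptotic slope is 20 × (1 − 1) = 0 dB/decade.

0 dB/decade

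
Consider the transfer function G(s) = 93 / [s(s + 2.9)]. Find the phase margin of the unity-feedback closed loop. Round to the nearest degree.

Gain crossover: |G(jω)| = 1 at ω ≈ 9.43 rad s⁻¹.
∠G(j9.43) = −90° − arctan(9.43/2.9) ≈ -162.90°
PM = 180° + (-162.90°) = 17.10°

17°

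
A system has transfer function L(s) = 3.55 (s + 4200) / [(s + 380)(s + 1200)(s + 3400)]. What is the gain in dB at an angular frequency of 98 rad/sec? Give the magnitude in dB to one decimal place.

-100.6 dB

|j98 + 4200| = √(98² + 4200²) = 4201
|j98 + 380| = √(98² + 380²) = 392.4
|j98 + 1200| = √(98² + 1200²) = 1204
|j98 + 3400| = √(98² + 3400²) = 3401
|L(j98)| = 3.55 × 4201 / (392.4 × 1204 × 3401) = 9.28e-06
20 log₁₀(9.28e-06) = -100.65 dB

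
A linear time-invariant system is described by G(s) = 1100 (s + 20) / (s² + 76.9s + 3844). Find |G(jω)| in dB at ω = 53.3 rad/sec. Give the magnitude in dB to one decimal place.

23.4 dB

|j53.3 + 20| = √(53.3² + 20²) = 56.93
|(j53.3)² + 76.9(j53.3) + 3844| = |1003.1 + j4098.8| = 4220
|G(j53.3)| = 1100 × 56.93 / 4220 = 14.84
20 log₁₀(14.84) = 23.43 dB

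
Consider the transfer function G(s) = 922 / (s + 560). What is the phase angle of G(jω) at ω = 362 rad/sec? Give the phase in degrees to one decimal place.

∠(j362 + 560) = arctan(362/560) = 32.88°
∠G(j362) = −32.88° = -32.88°

-32.9°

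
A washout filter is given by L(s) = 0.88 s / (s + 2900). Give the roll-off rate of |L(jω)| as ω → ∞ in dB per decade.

0 dB/decade

With 1 zero and 1 pole, the high-frequency asymptotic slope is 20 × (1 − 1) = 0 dB/decade.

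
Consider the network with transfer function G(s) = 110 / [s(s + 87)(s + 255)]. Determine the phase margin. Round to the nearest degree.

90°

Gain crossover: |G(jω)| = 1 at ω ≈ 0.00496 rad/sec.
∠G(j0.00496) = −90° − arctan(0.00496/87) − arctan(0.00496/255) ≈ -90.00°
PM = 180° + (-90.00°) = 90.00°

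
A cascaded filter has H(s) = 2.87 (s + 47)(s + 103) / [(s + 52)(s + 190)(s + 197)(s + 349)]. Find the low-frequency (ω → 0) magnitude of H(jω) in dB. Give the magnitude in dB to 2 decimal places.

H(0) = 2.87 × 47 × 103 / (52 × 190 × 197 × 349) = 2.0454e-05
20 log₁₀(2.0454e-05) = -93.785 dB

-93.78 dB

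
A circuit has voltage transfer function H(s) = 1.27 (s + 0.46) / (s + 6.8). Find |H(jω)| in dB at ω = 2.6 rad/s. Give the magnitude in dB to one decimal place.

|j2.6 + 0.46| = √(2.6² + 0.46²) = 2.64
|j2.6 + 6.8| = √(2.6² + 6.8²) = 7.28
|H(j2.6)| = 1.27 × 2.64 / 7.28 = 0.46061
20 log₁₀(0.46061) = -6.73 dB

-6.7 dB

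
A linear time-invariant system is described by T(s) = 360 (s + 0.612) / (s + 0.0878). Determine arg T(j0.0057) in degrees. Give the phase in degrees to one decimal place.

∠(j0.0057 + 0.612) = arctan(0.0057/0.612) = 0.53°
∠(j0.0057 + 0.0878) = arctan(0.0057/0.0878) = 3.71°
∠T(j0.0057) = 0.53° − 3.71° = -3.18°

-3.2°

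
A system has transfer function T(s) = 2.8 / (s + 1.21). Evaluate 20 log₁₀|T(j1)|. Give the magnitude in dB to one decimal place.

5.0 dB

|j1 + 1.21| = √(1² + 1.21²) = 1.57
|T(j1)| = 2.8 / 1.57 = 1.7837
20 log₁₀(1.7837) = 5.03 dB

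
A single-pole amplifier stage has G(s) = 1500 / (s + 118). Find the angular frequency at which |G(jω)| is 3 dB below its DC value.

118 rad/sec

For a single-pole low-pass, the −3 dB point is at the pole: ω = 118 rad/sec.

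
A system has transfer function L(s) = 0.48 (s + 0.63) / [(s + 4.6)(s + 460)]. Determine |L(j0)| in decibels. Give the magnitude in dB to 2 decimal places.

-76.90 dB

L(0) = 0.48 × 0.63 / (4.6 × 460) = 0.00014291
20 log₁₀(0.00014291) = -76.899 dB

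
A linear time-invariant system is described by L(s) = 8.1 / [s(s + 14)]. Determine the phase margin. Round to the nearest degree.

Gain crossover: |L(jω)| = 1 at ω ≈ 0.578 rad/s.
∠L(j0.578) = −90° − arctan(0.578/14) ≈ -92.36°
PM = 180° + (-92.36°) = 87.64°

88 deg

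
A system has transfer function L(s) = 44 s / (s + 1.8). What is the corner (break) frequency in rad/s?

The single real pole at s = −1.8 gives a corner at ω = 1.8 rad/s.

1.8 rad/s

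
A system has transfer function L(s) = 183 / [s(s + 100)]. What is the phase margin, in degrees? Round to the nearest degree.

Gain crossover: |L(jω)| = 1 at ω ≈ 1.83 rad/s.
∠L(j1.83) = −90° − arctan(1.83/100) ≈ -91.05°
PM = 180° + (-91.05°) = 88.95°

89°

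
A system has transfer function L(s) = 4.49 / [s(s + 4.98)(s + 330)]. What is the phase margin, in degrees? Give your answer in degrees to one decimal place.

Gain crossover: |L(jω)| = 1 at ω ≈ 0.00273 rad s⁻¹.
∠L(j0.00273) = −90° − arctan(0.00273/4.98) − arctan(0.00273/330) ≈ -90.03°
PM = 180° + (-90.03°) = 89.97°

90.0°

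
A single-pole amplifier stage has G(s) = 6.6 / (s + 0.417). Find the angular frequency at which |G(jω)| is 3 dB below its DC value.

For a single-pole low-pass, the −3 dB point is at the pole: ω = 0.417 rad/sec.

0.417 rad/sec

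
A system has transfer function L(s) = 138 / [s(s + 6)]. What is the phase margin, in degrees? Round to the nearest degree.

29°

Gain crossover: |L(jω)| = 1 at ω ≈ 11 rad/s.
∠L(j11) = −90° − arctan(11/6) ≈ -151.41°
PM = 180° + (-151.41°) = 28.59°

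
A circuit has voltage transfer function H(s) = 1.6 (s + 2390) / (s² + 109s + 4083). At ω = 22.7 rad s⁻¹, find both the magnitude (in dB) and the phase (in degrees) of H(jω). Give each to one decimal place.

|H| = -1.1 dB, ∠H = -34.2°

|j22.7 + 2390| = √(22.7² + 2390²) = 2390
|(j22.7)² + 109(j22.7) + 4083| = |3567.7 + j2474.3| = 4342
|H(j22.7)| = 1.6 × 2390 / 4342 = 0.88079
20 log₁₀(0.88079) = -1.10 dB
∠(j22.7 + 2390) = arctan(22.7/2390) = 0.54°
∠[(j22.7)² + 109(j22.7) + 4083] = ∠[3567.7 + j2474.3] = 34.74°
∠H(j22.7) = 0.54° − 34.74° = -34.20°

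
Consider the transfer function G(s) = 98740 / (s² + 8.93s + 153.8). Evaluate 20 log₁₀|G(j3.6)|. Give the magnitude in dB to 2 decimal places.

56.69 dB

|(j3.6)² + 8.93(j3.6) + 153.8| = |140.84 + j32.148| = 144.5
|G(j3.6)| = 98740 / 144.5 = 683.5
20 log₁₀(683.5) = 56.695 dB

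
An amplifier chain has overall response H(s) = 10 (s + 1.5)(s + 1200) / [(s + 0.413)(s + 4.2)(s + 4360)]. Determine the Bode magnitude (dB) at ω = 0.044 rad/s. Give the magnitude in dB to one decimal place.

|j0.044 + 1.5| = √(0.044² + 1.5²) = 1.501
|j0.044 + 1200| = √(0.044² + 1200²) = 1200
|j0.044 + 0.413| = √(0.044² + 0.413²) = 0.4153
|j0.044 + 4.2| = √(0.044² + 4.2²) = 4.2
|j0.044 + 4360| = √(0.044² + 4360²) = 4360
|H(j0.044)| = 10 × 1.501 × 1200 / (0.4153 × 4.2 × 4360) = 2.3675
20 log₁₀(2.3675) = 7.49 dB

7.5 dB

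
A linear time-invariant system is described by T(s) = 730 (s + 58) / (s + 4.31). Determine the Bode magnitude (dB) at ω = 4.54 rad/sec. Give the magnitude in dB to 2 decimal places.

76.63 dB

|j4.54 + 58| = √(4.54² + 58²) = 58.18
|j4.54 + 4.31| = √(4.54² + 4.31²) = 6.26
|T(j4.54)| = 730 × 58.18 / 6.26 = 6784.3
20 log₁₀(6784.3) = 76.630 dB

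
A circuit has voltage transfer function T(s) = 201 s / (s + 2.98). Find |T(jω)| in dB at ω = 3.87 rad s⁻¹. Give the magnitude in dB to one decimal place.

44.0 dB

|j3.87| = 3.87
|j3.87 + 2.98| = √(3.87² + 2.98²) = 4.884
|T(j3.87)| = 201 × 3.87 / 4.884 = 159.26
20 log₁₀(159.26) = 44.04 dB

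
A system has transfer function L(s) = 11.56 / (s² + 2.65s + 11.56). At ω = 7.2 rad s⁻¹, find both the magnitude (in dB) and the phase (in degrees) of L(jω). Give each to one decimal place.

|L| = -11.7 dB, ∠L = -154.7°

|(j7.2)² + 2.65(j7.2) + 11.56| = |-40.28 + j19.08| = 44.57
|L(j7.2)| = 11.56 / 44.57 = 0.25936
20 log₁₀(0.25936) = -11.72 dB
∠[(j7.2)² + 2.65(j7.2) + 11.56] = ∠[-40.28 + j19.08] = 154.65°
∠L(j7.2) = −154.65° = -154.65°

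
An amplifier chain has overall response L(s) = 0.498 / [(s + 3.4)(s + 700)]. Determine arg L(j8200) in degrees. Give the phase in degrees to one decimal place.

-175.1°

∠(j8200 + 3.4) = arctan(8200/3.4) = 89.98°
∠(j8200 + 700) = arctan(8200/700) = 85.12°
∠L(j8200) = − (89.98° + 85.12°) = -175.10°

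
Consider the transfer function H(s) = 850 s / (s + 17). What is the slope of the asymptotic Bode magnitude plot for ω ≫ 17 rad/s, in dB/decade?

0 dB/decade

With 1 zero and 1 pole, the high-frequency asymptotic slope is 20 × (1 − 1) = 0 dB/decade.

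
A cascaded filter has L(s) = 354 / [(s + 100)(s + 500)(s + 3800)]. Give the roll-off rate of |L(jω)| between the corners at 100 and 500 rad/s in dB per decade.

In this band the factors already past their corner are: pole at 100; net slope = -20 dB/decade.

-20 dB/decade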